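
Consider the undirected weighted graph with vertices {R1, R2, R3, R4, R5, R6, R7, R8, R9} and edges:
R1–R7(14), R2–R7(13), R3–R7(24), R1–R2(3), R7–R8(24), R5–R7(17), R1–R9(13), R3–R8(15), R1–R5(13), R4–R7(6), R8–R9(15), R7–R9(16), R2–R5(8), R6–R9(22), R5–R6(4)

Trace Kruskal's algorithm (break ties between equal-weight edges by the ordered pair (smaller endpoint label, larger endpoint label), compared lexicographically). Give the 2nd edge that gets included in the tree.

Kruskal: consider edges lightest-first.
R1–R2 (3): add — endpoints in different components.
R5–R6 (4): add — endpoints in different components.
R4–R7 (6): add — endpoints in different components.
R2–R5 (8): add — endpoints in different components.
R1–R5 (13): skip — R1 and R5 already connected.
R1–R9 (13): add — endpoints in different components.
R2–R7 (13): add — endpoints in different components.
R1–R7 (14): skip — R7 and R1 already connected.
R3–R8 (15): add — endpoints in different components.
R8–R9 (15): add — endpoints in different components.
The 2nd edge added is R5–R6.

R5-R6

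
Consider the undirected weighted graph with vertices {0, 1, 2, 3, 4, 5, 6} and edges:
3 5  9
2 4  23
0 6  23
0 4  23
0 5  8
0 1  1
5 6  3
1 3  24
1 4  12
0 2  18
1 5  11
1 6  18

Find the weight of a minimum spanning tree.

Kruskal's algorithm — process edges by increasing weight (ties by edge label):
0 1 (1): add. Components now {0,1} {2} {3} {4} {5} {6}
5 6 (3): add. Components now {0,1} {2} {3} {4} {5,6}
0 5 (8): add. Components now {0,1,5,6} {2} {3} {4}
3 5 (9): add. Components now {0,1,3,5,6} {2} {4}
1 5 (11): skip — 1 and 5 already connected.
1 4 (12): add. Components now {0,1,3,4,5,6} {2}
0 2 (18): add. Components now {0,1,2,3,4,5,6}
MST edges: 0 1, 5 6, 0 5, 3 5, 1 4, 0 2; total weight 1+3+8+9+12+18 = 51.

51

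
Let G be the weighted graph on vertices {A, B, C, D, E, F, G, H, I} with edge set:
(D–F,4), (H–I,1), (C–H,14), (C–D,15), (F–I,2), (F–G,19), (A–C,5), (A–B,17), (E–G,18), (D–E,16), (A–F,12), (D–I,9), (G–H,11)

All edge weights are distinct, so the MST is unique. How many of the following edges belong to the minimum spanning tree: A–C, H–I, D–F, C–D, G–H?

Kruskal: consider edges lightest-first.
H–I (1): add — endpoints in different components.
F–I (2): add — endpoints in different components.
D–F (4): add — endpoints in different components.
A–C (5): add — endpoints in different components.
D–I (9): skip — D and I already connected.
G–H (11): add — endpoints in different components.
A–F (12): add — endpoints in different components.
C–H (14): skip — C and H already connected.
C–D (15): skip — C and D already connected.
D–E (16): add — endpoints in different components.
A–B (17): add — endpoints in different components.
MST edge set: {H–I, F–I, D–F, A–C, G–H, A–F, D–E, A–B}.
Of the listed edges, {A–C, H–I, D–F, G–H} are in the MST → 4.

4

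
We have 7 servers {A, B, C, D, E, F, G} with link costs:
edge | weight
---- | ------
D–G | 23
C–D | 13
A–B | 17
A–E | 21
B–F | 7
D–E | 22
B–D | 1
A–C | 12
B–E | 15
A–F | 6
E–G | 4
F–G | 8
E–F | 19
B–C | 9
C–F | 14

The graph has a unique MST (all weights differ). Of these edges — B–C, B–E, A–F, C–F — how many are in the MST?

Kruskal: consider edges lightest-first.
B–D (1): add. Components now {A} {B,D} {C} {E} {F} {G}
E–G (4): add. Components now {A} {B,D} {C} {E,G} {F}
A–F (6): add. Components now {A,F} {B,D} {C} {E,G}
B–F (7): add. Components now {A,B,D,F} {C} {E,G}
F–G (8): add. Components now {A,B,D,E,F,G} {C}
B–C (9): add. Components now {A,B,C,D,E,F,G}
MST edge set: {B–D, E–G, A–F, B–F, F–G, B–C}.
Of the listed edges, {B–C, A–F} are in the MST → 2.

2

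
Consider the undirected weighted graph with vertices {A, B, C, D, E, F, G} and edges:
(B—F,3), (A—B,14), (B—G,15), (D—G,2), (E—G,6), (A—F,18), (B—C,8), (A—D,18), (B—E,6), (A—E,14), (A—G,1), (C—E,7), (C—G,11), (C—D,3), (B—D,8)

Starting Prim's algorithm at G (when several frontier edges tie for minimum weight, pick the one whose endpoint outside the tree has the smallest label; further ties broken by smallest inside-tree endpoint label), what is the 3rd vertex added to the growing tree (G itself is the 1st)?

D

Prim's algorithm from G:
Step 1: cheapest edge leaving the tree is A—G (1); add A.
Step 2: cheapest edge leaving the tree is D—G (2); add D.
Step 3: cheapest edge leaving the tree is C—D (3); add C.
Step 4: cheapest edge leaving the tree is E—G (6); add E.
Step 5: cheapest edge leaving the tree is B—E (6); add B.
Step 6: cheapest edge leaving the tree is B—F (3); add F.
Vertex order: G, A, D, C, E, B, F. The 3rd vertex is D.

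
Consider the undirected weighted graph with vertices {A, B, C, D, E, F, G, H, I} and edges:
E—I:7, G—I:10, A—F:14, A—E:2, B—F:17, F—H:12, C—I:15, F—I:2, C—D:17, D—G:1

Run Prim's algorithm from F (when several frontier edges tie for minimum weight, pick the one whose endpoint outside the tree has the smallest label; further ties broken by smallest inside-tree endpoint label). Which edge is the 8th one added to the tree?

Grow the tree from F using Prim:
Step 1: cheapest edge leaving the tree is F—I (2); add I.
Step 2: cheapest edge leaving the tree is E—I (7); add E.
Step 3: cheapest edge leaving the tree is A—E (2); add A.
Step 4: cheapest edge leaving the tree is G—I (10); add G.
Step 5: cheapest edge leaving the tree is D—G (1); add D.
Step 6: cheapest edge leaving the tree is F—H (12); add H.
Step 7: cheapest edge leaving the tree is C—I (15); add C.
Step 8: cheapest edge leaving the tree is B—F (17); add B.
The 8th edge added is B—F.

B-F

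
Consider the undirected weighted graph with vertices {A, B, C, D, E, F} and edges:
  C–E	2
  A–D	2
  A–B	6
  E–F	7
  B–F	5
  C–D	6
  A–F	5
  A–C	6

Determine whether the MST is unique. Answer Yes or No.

Sort edges by weight, then run Kruskal:
A–D (2): add. Components now {A,D} {B} {C} {E} {F}
C–E (2): add. Components now {A,D} {B} {C,E} {F}
A–F (5): add. Components now {A,D,F} {B} {C,E}
B–F (5): add. Components now {A,B,D,F} {C,E}
A–B (6): skip — A and B already connected.
A–C (6): add. Components now {A,B,C,D,E,F}
Non-tree edge C–D has weight 6, equal to the heaviest edge on its tree cycle — swapping gives another MST of the same weight. Not unique.

No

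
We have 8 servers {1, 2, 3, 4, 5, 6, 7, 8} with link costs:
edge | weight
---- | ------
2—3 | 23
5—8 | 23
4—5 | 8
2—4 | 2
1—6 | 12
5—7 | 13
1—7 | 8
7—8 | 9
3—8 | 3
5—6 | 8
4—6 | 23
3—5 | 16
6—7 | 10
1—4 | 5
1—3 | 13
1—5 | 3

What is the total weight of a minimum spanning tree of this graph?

38

Prim's algorithm from 6:
Step 1: cheapest edge leaving the tree is 5—6 (8); add 5.
Step 2: cheapest edge leaving the tree is 1—5 (3); add 1.
Step 3: cheapest edge leaving the tree is 1—4 (5); add 4.
Step 4: cheapest edge leaving the tree is 2—4 (2); add 2.
Step 5: cheapest edge leaving the tree is 1—7 (8); add 7.
Step 6: cheapest edge leaving the tree is 7—8 (9); add 8.
Step 7: cheapest edge leaving the tree is 3—8 (3); add 3.
MST edges: 5—6, 1—5, 1—4, 2—4, 1—7, 7—8, 3—8; total weight 8+3+5+2+8+9+3 = 38.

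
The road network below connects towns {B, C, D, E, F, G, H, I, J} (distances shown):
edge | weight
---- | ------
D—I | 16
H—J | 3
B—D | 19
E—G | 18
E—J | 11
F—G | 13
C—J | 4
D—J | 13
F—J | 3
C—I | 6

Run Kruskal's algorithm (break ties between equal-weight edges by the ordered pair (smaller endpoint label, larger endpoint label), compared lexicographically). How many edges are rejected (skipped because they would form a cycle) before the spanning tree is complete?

Kruskal's algorithm — process edges by increasing weight (ties by edge label):
F—J (3): add — endpoints in different components.
H—J (3): add — endpoints in different components.
C—J (4): add — endpoints in different components.
C—I (6): add — endpoints in different components.
E—J (11): add — endpoints in different components.
D—J (13): add — endpoints in different components.
F—G (13): add — endpoints in different components.
D—I (16): skip — D and I already connected.
E—G (18): skip — E and G already connected.
B—D (19): add — endpoints in different components.
Edges rejected before the tree was complete: 2.

2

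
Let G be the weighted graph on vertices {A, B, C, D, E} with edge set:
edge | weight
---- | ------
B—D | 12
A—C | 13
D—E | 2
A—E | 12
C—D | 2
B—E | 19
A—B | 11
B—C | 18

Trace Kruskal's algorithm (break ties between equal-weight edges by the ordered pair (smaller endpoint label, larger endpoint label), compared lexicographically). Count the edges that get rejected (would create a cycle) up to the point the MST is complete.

0

Kruskal's algorithm — process edges by increasing weight (ties by edge label):
C—D (2): add — endpoints in different components.
D—E (2): add — endpoints in different components.
A—B (11): add — endpoints in different components.
A—E (12): add — endpoints in different components.
Edges rejected before the tree was complete: 0.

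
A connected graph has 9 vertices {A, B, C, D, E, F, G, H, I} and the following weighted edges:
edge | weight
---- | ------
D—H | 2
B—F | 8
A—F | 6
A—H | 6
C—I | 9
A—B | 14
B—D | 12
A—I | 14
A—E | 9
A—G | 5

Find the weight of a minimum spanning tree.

Kruskal: consider edges lightest-first.
D—H (2): add — endpoints in different components.
A—G (5): add — endpoints in different components.
A—F (6): add — endpoints in different components.
A—H (6): add — endpoints in different components.
B—F (8): add — endpoints in different components.
A—E (9): add — endpoints in different components.
C—I (9): add — endpoints in different components.
B—D (12): skip — B and D already connected.
A—B (14): skip — A and B already connected.
A—I (14): add — endpoints in different components.
MST edges: D—H, A—G, A—F, A—H, B—F, A—E, C—I, A—I; total weight 2+5+6+6+8+9+9+14 = 59.

59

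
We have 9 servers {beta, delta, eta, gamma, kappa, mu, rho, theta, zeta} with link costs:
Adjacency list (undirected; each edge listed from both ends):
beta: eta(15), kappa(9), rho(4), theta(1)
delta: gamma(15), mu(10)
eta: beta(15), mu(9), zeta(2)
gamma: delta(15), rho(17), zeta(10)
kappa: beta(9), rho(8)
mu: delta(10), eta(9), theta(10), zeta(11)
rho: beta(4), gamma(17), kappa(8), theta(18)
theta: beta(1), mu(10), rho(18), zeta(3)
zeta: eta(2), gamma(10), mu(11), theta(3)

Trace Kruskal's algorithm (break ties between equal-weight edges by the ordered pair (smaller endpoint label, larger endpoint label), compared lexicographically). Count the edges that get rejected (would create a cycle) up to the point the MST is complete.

1

Kruskal's algorithm — process edges by increasing weight (ties by edge label):
beta-theta (1): add — endpoints in different components.
eta-zeta (2): add — endpoints in different components.
theta-zeta (3): add — endpoints in different components.
beta-rho (4): add — endpoints in different components.
kappa-rho (8): add — endpoints in different components.
beta-kappa (9): skip — kappa and beta already connected.
eta-mu (9): add — endpoints in different components.
delta-mu (10): add — endpoints in different components.
gamma-zeta (10): add — endpoints in different components.
Edges rejected before the tree was complete: 1.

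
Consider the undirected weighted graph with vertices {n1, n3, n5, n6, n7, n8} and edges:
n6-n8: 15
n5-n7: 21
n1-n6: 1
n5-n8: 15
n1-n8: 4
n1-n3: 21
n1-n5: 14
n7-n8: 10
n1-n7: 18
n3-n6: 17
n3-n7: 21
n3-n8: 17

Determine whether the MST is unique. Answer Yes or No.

Sort edges by weight, then run Kruskal:
n1-n6 (1): add — endpoints in different components.
n1-n8 (4): add — endpoints in different components.
n7-n8 (10): add — endpoints in different components.
n1-n5 (14): add — endpoints in different components.
n5-n8 (15): skip — n5 and n8 already connected.
n6-n8 (15): skip — n6 and n8 already connected.
n3-n6 (17): add — endpoints in different components.
Non-tree edge n3-n8 has weight 17, equal to the heaviest edge on its tree cycle — swapping gives another MST of the same weight. Not unique.

No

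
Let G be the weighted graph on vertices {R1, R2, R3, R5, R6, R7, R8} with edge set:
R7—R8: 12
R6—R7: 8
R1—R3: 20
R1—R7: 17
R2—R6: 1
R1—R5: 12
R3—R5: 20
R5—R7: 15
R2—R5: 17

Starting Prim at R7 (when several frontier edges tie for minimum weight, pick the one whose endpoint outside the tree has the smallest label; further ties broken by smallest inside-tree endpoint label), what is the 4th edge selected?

Prim, starting at R7.
Step 1: frontier [R6—R7 8, R7—R8 12, R5—R7 15, R1—R7 17] → take R6—R7 (8); add R6.
Step 2: frontier [R2—R6 1, R7—R8 12, R5—R7 15, R1—R7 17] → take R2—R6 (1); add R2.
Step 3: frontier [R2—R5 17, R7—R8 12, R5—R7 15, R1—R7 17] → take R7—R8 (12); add R8.
Step 4: frontier [R2—R5 17, R5—R7 15, R1—R7 17] → take R5—R7 (15); add R5.
Step 5: frontier [R1—R5 12, R3—R5 20, R1—R7 17] → take R1—R5 (12); add R1.
Step 6: frontier [R1—R3 20, R3—R5 20] → take R1—R3 (20); add R3.
The 4th edge added is R5—R7.

R5-R7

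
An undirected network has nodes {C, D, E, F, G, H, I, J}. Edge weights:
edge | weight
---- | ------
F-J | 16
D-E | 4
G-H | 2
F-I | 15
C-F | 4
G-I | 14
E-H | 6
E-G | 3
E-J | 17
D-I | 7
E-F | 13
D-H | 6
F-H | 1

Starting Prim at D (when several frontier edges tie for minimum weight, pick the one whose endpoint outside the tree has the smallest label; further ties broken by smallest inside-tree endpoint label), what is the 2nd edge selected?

Prim, starting at D.
Step 1: cheapest edge leaving the tree is D-E (4); add E.
Step 2: cheapest edge leaving the tree is E-G (3); add G.
Step 3: cheapest edge leaving the tree is G-H (2); add H.
Step 4: cheapest edge leaving the tree is F-H (1); add F.
Step 5: cheapest edge leaving the tree is C-F (4); add C.
Step 6: cheapest edge leaving the tree is D-I (7); add I.
Step 7: cheapest edge leaving the tree is F-J (16); add J.
The 2nd edge added is E-G.

E-G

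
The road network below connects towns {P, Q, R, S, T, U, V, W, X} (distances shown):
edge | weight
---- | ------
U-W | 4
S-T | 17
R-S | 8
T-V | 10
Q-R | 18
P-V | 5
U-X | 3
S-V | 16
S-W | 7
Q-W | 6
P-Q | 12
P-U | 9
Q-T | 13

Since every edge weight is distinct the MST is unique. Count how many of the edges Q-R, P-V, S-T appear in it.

1

Kruskal: consider edges lightest-first.
U-X (3): add — endpoints in different components.
U-W (4): add — endpoints in different components.
P-V (5): add — endpoints in different components.
Q-W (6): add — endpoints in different components.
S-W (7): add — endpoints in different components.
R-S (8): add — endpoints in different components.
P-U (9): add — endpoints in different components.
T-V (10): add — endpoints in different components.
MST edge set: {U-X, U-W, P-V, Q-W, S-W, R-S, P-U, T-V}.
Of the listed edges, {P-V} are in the MST → 1.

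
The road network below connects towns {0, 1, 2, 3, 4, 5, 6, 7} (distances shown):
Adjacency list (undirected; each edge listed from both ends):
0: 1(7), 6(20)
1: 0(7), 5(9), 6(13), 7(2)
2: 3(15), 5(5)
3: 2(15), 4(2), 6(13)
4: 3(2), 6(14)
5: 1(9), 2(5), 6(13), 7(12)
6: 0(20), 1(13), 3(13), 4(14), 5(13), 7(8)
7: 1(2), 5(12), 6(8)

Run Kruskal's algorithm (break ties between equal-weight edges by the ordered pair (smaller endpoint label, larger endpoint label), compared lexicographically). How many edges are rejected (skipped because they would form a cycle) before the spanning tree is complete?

Sort edges by weight, then run Kruskal:
1-7 (2): add — endpoints in different components.
3-4 (2): add — endpoints in different components.
2-5 (5): add — endpoints in different components.
0-1 (7): add — endpoints in different components.
6-7 (8): add — endpoints in different components.
1-5 (9): add — endpoints in different components.
5-7 (12): skip — 5 and 7 already connected.
1-6 (13): skip — 1 and 6 already connected.
3-6 (13): add — endpoints in different components.
Edges rejected before the tree was complete: 2.

2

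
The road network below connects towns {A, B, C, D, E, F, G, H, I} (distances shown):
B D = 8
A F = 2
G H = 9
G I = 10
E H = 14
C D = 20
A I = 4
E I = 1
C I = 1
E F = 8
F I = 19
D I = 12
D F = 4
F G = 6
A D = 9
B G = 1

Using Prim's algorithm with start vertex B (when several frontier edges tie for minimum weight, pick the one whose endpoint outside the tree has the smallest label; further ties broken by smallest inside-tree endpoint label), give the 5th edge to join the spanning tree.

A-I

Prim's algorithm from B:
Step 1: cheapest edge leaving the tree is B G (1); add G.
Step 2: cheapest edge leaving the tree is F G (6); add F.
Step 3: cheapest edge leaving the tree is A F (2); add A.
Step 4: cheapest edge leaving the tree is D F (4); add D.
Step 5: cheapest edge leaving the tree is A I (4); add I.
Step 6: cheapest edge leaving the tree is C I (1); add C.
Step 7: cheapest edge leaving the tree is E I (1); add E.
Step 8: cheapest edge leaving the tree is G H (9); add H.
The 5th edge added is A I.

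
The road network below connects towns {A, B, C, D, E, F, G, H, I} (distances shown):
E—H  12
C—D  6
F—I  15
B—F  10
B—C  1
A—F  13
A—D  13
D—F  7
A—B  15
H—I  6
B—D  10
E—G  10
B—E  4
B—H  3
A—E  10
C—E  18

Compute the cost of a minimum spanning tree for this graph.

Sort edges by weight, then run Kruskal:
B—C (1): add — endpoints in different components.
B—H (3): add — endpoints in different components.
B—E (4): add — endpoints in different components.
C—D (6): add — endpoints in different components.
H—I (6): add — endpoints in different components.
D—F (7): add — endpoints in different components.
A—E (10): add — endpoints in different components.
B—D (10): skip — B and D already connected.
B—F (10): skip — B and F already connected.
E—G (10): add — endpoints in different components.
MST edges: B—C, B—H, B—E, C—D, H—I, D—F, A—E, E—G; total weight 1+3+4+6+6+7+10+10 = 47.

47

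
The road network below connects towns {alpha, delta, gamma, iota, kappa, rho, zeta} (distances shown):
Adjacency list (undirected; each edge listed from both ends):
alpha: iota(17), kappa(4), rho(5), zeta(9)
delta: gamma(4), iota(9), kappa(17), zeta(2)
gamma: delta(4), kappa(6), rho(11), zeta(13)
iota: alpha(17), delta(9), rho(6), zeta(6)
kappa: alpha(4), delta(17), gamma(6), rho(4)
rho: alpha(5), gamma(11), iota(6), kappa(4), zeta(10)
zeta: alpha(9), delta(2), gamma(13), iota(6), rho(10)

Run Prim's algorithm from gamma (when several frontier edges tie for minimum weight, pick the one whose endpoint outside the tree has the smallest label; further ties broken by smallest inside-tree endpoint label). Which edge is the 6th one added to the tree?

kappa-rho

Grow the tree from gamma using Prim:
Step 1: cheapest edge leaving the tree is delta-gamma (4); add delta.
Step 2: cheapest edge leaving the tree is delta-zeta (2); add zeta.
Step 3: cheapest edge leaving the tree is iota-zeta (6); add iota.
Step 4: cheapest edge leaving the tree is gamma-kappa (6); add kappa.
Step 5: cheapest edge leaving the tree is alpha-kappa (4); add alpha.
Step 6: cheapest edge leaving the tree is kappa-rho (4); add rho.
The 6th edge added is kappa-rho.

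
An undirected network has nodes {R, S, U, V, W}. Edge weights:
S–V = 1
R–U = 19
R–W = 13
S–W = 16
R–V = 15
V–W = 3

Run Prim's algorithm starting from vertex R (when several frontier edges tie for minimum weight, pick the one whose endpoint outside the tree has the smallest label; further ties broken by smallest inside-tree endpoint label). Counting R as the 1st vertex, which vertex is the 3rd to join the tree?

V

Grow the tree from R using Prim:
Step 1: frontier [R–W 13, R–V 15, R–U 19] → take R–W (13); add W.
Step 2: frontier [R–V 15, R–U 19, V–W 3, S–W 16] → take V–W (3); add V.
Step 3: frontier [R–U 19, S–V 1, S–W 16] → take S–V (1); add S.
Step 4: frontier [R–U 19] → take R–U (19); add U.
Vertex order: R, W, V, S, U. The 3rd vertex is V.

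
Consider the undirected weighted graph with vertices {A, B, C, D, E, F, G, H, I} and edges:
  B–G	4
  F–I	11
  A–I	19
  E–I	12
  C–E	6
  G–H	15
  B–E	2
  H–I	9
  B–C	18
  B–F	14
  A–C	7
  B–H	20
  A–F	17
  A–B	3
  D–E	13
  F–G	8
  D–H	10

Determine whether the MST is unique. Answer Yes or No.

Yes

Kruskal: consider edges lightest-first.
B–E (2): add — endpoints in different components.
A–B (3): add — endpoints in different components.
B–G (4): add — endpoints in different components.
C–E (6): add — endpoints in different components.
A–C (7): skip — A and C already connected.
F–G (8): add — endpoints in different components.
H–I (9): add — endpoints in different components.
D–H (10): add — endpoints in different components.
F–I (11): add — endpoints in different components.
Every non-tree edge has weight strictly greater than the heaviest edge on the tree path between its endpoints, so the MST is unique.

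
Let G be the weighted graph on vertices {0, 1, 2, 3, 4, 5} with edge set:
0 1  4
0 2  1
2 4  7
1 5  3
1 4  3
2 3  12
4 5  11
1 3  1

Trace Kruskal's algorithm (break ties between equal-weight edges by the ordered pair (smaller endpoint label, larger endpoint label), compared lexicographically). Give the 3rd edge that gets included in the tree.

Sort edges by weight, then run Kruskal:
0 2 (1): add — endpoints in different components.
1 3 (1): add — endpoints in different components.
1 4 (3): add — endpoints in different components.
1 5 (3): add — endpoints in different components.
0 1 (4): add — endpoints in different components.
The 3rd edge added is 1 4.

1-4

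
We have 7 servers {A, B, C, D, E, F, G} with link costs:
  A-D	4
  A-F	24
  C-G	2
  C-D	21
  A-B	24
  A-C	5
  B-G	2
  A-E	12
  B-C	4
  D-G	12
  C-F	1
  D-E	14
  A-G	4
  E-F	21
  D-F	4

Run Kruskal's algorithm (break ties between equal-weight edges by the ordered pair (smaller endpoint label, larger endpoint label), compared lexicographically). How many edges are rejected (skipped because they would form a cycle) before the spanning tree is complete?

Kruskal: consider edges lightest-first.
C-F (1): add — endpoints in different components.
B-G (2): add — endpoints in different components.
C-G (2): add — endpoints in different components.
A-D (4): add — endpoints in different components.
A-G (4): add — endpoints in different components.
B-C (4): skip — B and C already connected.
D-F (4): skip — D and F already connected.
A-C (5): skip — A and C already connected.
A-E (12): add — endpoints in different components.
Edges rejected before the tree was complete: 3.

3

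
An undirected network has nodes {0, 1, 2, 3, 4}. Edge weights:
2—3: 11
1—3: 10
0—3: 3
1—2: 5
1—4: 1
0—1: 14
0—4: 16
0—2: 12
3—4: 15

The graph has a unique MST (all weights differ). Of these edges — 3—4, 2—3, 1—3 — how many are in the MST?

1

Kruskal: consider edges lightest-first.
1—4 (1): add — endpoints in different components.
0—3 (3): add — endpoints in different components.
1—2 (5): add — endpoints in different components.
1—3 (10): add — endpoints in different components.
MST edge set: {1—4, 0—3, 1—2, 1—3}.
Of the listed edges, {1—3} are in the MST → 1.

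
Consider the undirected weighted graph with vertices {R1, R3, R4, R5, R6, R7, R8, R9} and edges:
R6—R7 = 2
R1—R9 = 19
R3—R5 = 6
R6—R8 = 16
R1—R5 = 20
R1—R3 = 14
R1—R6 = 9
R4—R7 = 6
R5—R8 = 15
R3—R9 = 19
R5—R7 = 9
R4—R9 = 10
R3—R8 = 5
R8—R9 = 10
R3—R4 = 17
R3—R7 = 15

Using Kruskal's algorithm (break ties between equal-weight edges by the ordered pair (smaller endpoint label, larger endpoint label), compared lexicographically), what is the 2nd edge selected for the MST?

Kruskal: consider edges lightest-first.
R6—R7 (2): add — endpoints in different components.
R3—R8 (5): add — endpoints in different components.
R3—R5 (6): add — endpoints in different components.
R4—R7 (6): add — endpoints in different components.
R1—R6 (9): add — endpoints in different components.
R5—R7 (9): add — endpoints in different components.
R4—R9 (10): add — endpoints in different components.
The 2nd edge added is R3—R8.

R3-R8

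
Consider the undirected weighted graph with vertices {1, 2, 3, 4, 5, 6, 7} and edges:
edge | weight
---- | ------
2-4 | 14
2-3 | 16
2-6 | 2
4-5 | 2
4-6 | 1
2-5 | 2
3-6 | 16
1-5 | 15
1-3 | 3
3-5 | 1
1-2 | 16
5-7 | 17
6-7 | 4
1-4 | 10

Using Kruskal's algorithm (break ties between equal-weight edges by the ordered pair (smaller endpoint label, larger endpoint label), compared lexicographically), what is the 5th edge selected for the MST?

1-3

Kruskal's algorithm — process edges by increasing weight (ties by edge label):
3-5 (1): add. Components now {1} {2} {3,5} {4} {6} {7}
4-6 (1): add. Components now {1} {2} {3,5} {4,6} {7}
2-5 (2): add. Components now {1} {2,3,5} {4,6} {7}
2-6 (2): add. Components now {1} {2,3,4,5,6} {7}
4-5 (2): skip — 4 and 5 already connected.
1-3 (3): add. Components now {1,2,3,4,5,6} {7}
6-7 (4): add. Components now {1,2,3,4,5,6,7}
The 5th edge added is 1-3.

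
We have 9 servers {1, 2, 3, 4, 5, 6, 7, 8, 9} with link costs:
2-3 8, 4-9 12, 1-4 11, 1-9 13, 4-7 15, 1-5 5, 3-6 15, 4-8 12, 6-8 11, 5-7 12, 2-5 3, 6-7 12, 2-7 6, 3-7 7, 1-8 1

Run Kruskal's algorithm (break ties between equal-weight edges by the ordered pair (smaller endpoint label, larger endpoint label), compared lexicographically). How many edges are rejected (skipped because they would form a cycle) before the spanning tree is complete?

2

Sort edges by weight, then run Kruskal:
1-8 (1): add — endpoints in different components.
2-5 (3): add — endpoints in different components.
1-5 (5): add — endpoints in different components.
2-7 (6): add — endpoints in different components.
3-7 (7): add — endpoints in different components.
2-3 (8): skip — 2 and 3 already connected.
1-4 (11): add — endpoints in different components.
6-8 (11): add — endpoints in different components.
4-8 (12): skip — 4 and 8 already connected.
4-9 (12): add — endpoints in different components.
Edges rejected before the tree was complete: 2.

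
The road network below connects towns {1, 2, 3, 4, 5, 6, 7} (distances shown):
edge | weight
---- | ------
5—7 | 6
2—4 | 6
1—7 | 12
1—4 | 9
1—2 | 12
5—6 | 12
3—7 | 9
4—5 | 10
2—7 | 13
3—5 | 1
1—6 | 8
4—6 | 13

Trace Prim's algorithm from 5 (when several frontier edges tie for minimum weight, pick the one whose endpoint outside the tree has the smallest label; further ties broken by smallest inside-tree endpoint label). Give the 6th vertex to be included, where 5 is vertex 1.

Prim's algorithm from 5:
Step 1: frontier [3—5 1, 5—7 6, 4—5 10, 5—6 12] → take 3—5 (1); add 3.
Step 2: frontier [3—7 9, 5—7 6, 4—5 10, 5—6 12] → take 5—7 (6); add 7.
Step 3: frontier [4—5 10, 5—6 12, 1—7 12, 2—7 13] → take 4—5 (10); add 4.
Step 4: frontier [2—4 6, 1—4 9, 4—6 13, 5—6 12, 1—7 12, 2—7 13] → take 2—4 (6); add 2.
Step 5: frontier [1—2 12, 1—4 9, 4—6 13, 5—6 12, 1—7 12] → take 1—4 (9); add 1.
Step 6: frontier [1—6 8, 4—6 13, 5—6 12] → take 1—6 (8); add 6.
Vertex order: 5, 3, 7, 4, 2, 1, 6. The 6th vertex is 1.

1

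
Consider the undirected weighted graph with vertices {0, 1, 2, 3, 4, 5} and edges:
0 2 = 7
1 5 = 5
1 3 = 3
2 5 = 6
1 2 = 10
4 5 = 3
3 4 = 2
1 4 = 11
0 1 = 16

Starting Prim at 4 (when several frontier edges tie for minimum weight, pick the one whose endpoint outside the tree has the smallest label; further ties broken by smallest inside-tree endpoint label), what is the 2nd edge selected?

Grow the tree from 4 using Prim:
Step 1: frontier [3 4 2, 4 5 3, 1 4 11] → take 3 4 (2); add 3.
Step 2: frontier [1 3 3, 4 5 3, 1 4 11] → take 1 3 (3); add 1.
Step 3: frontier [1 5 5, 1 2 10, 0 1 16, 4 5 3] → take 4 5 (3); add 5.
Step 4: frontier [1 2 10, 0 1 16, 2 5 6] → take 2 5 (6); add 2.
Step 5: frontier [0 1 16, 0 2 7] → take 0 2 (7); add 0.
The 2nd edge added is 1 3.

1-3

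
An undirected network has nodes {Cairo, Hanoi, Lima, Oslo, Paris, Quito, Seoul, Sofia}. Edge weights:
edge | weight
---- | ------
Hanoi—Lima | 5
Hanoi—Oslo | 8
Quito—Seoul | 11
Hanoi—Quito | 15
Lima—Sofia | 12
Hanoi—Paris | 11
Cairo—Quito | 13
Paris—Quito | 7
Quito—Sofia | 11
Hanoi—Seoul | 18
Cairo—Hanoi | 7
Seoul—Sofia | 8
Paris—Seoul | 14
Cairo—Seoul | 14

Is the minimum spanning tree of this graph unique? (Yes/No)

Sort edges by weight, then run Kruskal:
Hanoi—Lima (5): add — endpoints in different components.
Cairo—Hanoi (7): add — endpoints in different components.
Paris—Quito (7): add — endpoints in different components.
Hanoi—Oslo (8): add — endpoints in different components.
Seoul—Sofia (8): add — endpoints in different components.
Hanoi—Paris (11): add — endpoints in different components.
Quito—Seoul (11): add — endpoints in different components.
Non-tree edge Quito—Sofia has weight 11, equal to the heaviest edge on its tree cycle — swapping gives another MST of the same weight. Not unique.

No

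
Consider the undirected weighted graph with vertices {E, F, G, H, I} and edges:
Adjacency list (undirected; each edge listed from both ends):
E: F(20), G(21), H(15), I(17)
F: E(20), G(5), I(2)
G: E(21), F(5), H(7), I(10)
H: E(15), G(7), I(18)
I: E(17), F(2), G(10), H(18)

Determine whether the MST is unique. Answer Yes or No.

Kruskal's algorithm — process edges by increasing weight (ties by edge label):
F I (2): add — endpoints in different components.
F G (5): add — endpoints in different components.
G H (7): add — endpoints in different components.
G I (10): skip — G and I already connected.
E H (15): add — endpoints in different components.
Every non-tree edge has weight strictly greater than the heaviest edge on the tree path between its endpoints, so the MST is unique.

Yes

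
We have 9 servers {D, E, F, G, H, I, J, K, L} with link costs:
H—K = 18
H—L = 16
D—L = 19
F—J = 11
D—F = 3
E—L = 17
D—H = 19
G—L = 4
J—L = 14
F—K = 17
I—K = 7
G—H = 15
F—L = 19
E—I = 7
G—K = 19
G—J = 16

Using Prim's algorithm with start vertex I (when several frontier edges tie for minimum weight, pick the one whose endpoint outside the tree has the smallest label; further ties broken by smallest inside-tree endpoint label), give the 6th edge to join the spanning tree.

Prim, starting at I.
Step 1: cheapest edge leaving the tree is E—I (7); add E.
Step 2: cheapest edge leaving the tree is I—K (7); add K.
Step 3: cheapest edge leaving the tree is F—K (17); add F.
Step 4: cheapest edge leaving the tree is D—F (3); add D.
Step 5: cheapest edge leaving the tree is F—J (11); add J.
Step 6: cheapest edge leaving the tree is J—L (14); add L.
Step 7: cheapest edge leaving the tree is G—L (4); add G.
Step 8: cheapest edge leaving the tree is G—H (15); add H.
The 6th edge added is J—L.

J-L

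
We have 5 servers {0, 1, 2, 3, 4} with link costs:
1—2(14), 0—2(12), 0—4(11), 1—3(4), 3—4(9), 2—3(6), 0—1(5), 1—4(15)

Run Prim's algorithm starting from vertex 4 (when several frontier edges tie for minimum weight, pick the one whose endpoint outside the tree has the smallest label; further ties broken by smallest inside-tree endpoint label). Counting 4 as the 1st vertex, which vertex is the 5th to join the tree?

Prim's algorithm from 4:
Step 1: frontier [3—4 9, 0—4 11, 1—4 15] → take 3—4 (9); add 3.
Step 2: frontier [1—3 4, 2—3 6, 0—4 11, 1—4 15] → take 1—3 (4); add 1.
Step 3: frontier [0—1 5, 1—2 14, 2—3 6, 0—4 11] → take 0—1 (5); add 0.
Step 4: frontier [0—2 12, 1—2 14, 2—3 6] → take 2—3 (6); add 2.
Vertex order: 4, 3, 1, 0, 2. The 5th vertex is 2.

2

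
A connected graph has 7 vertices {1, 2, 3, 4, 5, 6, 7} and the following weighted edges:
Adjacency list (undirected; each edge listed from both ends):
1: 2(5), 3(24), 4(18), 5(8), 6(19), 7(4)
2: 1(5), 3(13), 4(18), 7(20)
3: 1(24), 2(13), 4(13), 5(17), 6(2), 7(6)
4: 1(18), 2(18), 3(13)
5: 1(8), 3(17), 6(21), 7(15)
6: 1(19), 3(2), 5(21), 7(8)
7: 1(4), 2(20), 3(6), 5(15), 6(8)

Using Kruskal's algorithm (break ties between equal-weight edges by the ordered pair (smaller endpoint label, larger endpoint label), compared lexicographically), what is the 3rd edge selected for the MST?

Sort edges by weight, then run Kruskal:
3-6 (2): add — endpoints in different components.
1-7 (4): add — endpoints in different components.
1-2 (5): add — endpoints in different components.
3-7 (6): add — endpoints in different components.
1-5 (8): add — endpoints in different components.
6-7 (8): skip — 6 and 7 already connected.
2-3 (13): skip — 2 and 3 already connected.
3-4 (13): add — endpoints in different components.
The 3rd edge added is 1-2.

1-2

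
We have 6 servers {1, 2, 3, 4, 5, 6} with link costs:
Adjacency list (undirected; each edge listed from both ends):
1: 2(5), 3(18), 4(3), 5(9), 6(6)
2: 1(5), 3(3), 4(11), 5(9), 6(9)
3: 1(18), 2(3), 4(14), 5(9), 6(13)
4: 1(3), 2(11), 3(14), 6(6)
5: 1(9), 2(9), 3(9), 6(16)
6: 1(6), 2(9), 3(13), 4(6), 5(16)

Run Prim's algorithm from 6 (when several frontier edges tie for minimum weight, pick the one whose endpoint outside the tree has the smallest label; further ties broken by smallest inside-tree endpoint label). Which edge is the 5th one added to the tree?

Grow the tree from 6 using Prim:
Step 1: cheapest edge leaving the tree is 1–6 (6); add 1.
Step 2: cheapest edge leaving the tree is 1–4 (3); add 4.
Step 3: cheapest edge leaving the tree is 1–2 (5); add 2.
Step 4: cheapest edge leaving the tree is 2–3 (3); add 3.
Step 5: cheapest edge leaving the tree is 1–5 (9); add 5.
The 5th edge added is 1–5.

1-5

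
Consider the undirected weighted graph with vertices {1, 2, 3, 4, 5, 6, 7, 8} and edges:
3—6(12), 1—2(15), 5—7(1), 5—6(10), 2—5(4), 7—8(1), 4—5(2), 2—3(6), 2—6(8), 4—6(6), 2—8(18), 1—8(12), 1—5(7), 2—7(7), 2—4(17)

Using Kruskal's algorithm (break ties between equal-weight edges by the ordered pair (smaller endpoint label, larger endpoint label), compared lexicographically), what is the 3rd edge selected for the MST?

Sort edges by weight, then run Kruskal:
5—7 (1): add — endpoints in different components.
7—8 (1): add — endpoints in different components.
4—5 (2): add — endpoints in different components.
2—5 (4): add — endpoints in different components.
2—3 (6): add — endpoints in different components.
4—6 (6): add — endpoints in different components.
1—5 (7): add — endpoints in different components.
The 3rd edge added is 4—5.

4-5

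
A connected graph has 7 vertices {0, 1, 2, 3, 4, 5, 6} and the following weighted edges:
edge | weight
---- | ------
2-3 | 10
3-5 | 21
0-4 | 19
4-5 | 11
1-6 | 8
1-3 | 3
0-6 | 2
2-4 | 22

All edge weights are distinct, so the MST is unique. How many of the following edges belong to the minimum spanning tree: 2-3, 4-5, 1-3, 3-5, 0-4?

4

Kruskal: consider edges lightest-first.
0-6 (2): add — endpoints in different components.
1-3 (3): add — endpoints in different components.
1-6 (8): add — endpoints in different components.
2-3 (10): add — endpoints in different components.
4-5 (11): add — endpoints in different components.
0-4 (19): add — endpoints in different components.
MST edge set: {0-6, 1-3, 1-6, 2-3, 4-5, 0-4}.
Of the listed edges, {2-3, 4-5, 1-3, 0-4} are in the MST → 4.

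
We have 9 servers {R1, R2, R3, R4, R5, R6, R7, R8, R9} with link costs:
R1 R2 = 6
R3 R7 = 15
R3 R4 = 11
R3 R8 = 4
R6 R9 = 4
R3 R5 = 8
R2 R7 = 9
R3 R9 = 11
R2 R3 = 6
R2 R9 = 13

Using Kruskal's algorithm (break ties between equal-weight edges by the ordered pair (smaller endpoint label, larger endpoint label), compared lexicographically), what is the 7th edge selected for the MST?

Kruskal: consider edges lightest-first.
R3 R8 (4): add — endpoints in different components.
R6 R9 (4): add — endpoints in different components.
R1 R2 (6): add — endpoints in different components.
R2 R3 (6): add — endpoints in different components.
R3 R5 (8): add — endpoints in different components.
R2 R7 (9): add — endpoints in different components.
R3 R4 (11): add — endpoints in different components.
R3 R9 (11): add — endpoints in different components.
The 7th edge added is R3 R4.

R3-R4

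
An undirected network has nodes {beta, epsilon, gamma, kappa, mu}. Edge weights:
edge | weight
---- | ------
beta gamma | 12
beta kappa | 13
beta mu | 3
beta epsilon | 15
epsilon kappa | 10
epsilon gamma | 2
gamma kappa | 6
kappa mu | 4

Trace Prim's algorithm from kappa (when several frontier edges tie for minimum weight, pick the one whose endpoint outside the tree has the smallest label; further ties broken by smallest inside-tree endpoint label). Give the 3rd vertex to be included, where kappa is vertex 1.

beta

Prim, starting at kappa.
Step 1: frontier [kappa mu 4, gamma kappa 6, epsilon kappa 10, beta kappa 13] → take kappa mu (4); add mu.
Step 2: frontier [gamma kappa 6, epsilon kappa 10, beta kappa 13, beta mu 3] → take beta mu (3); add beta.
Step 3: frontier [beta gamma 12, beta epsilon 15, gamma kappa 6, epsilon kappa 10] → take gamma kappa (6); add gamma.
Step 4: frontier [beta epsilon 15, epsilon gamma 2, epsilon kappa 10] → take epsilon gamma (2); add epsilon.
Vertex order: kappa, mu, beta, gamma, epsilon. The 3rd vertex is beta.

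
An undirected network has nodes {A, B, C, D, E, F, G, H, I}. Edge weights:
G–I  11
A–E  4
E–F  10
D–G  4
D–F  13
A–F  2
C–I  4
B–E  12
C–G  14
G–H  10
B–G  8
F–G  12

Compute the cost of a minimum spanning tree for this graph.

55

Sort edges by weight, then run Kruskal:
A–F (2): add — endpoints in different components.
A–E (4): add — endpoints in different components.
C–I (4): add — endpoints in different components.
D–G (4): add — endpoints in different components.
B–G (8): add — endpoints in different components.
E–F (10): skip — E and F already connected.
G–H (10): add — endpoints in different components.
G–I (11): add — endpoints in different components.
B–E (12): add — endpoints in different components.
MST edges: A–F, A–E, C–I, D–G, B–G, G–H, G–I, B–E; total weight 2+4+4+4+8+10+11+12 = 55.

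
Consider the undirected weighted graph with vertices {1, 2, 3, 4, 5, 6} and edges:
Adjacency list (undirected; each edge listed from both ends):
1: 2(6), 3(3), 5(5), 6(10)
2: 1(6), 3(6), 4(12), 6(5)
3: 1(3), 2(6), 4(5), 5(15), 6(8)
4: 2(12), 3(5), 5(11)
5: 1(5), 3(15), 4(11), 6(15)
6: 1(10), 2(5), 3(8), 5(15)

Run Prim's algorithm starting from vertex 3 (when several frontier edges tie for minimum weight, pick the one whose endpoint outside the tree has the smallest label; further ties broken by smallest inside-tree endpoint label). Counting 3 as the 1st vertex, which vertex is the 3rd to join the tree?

4

Prim's algorithm from 3:
Step 1: cheapest edge leaving the tree is 1 3 (3); add 1.
Step 2: cheapest edge leaving the tree is 3 4 (5); add 4.
Step 3: cheapest edge leaving the tree is 1 5 (5); add 5.
Step 4: cheapest edge leaving the tree is 1 2 (6); add 2.
Step 5: cheapest edge leaving the tree is 2 6 (5); add 6.
Vertex order: 3, 1, 4, 5, 2, 6. The 3rd vertex is 4.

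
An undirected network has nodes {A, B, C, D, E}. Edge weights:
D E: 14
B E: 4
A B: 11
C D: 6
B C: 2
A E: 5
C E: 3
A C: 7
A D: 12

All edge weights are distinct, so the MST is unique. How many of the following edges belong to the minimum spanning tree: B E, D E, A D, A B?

0

Kruskal: consider edges lightest-first.
B C (2): add — endpoints in different components.
C E (3): add — endpoints in different components.
B E (4): skip — B and E already connected.
A E (5): add — endpoints in different components.
C D (6): add — endpoints in different components.
MST edge set: {B C, C E, A E, C D}.
Of the listed edges, {} are in the MST → 0.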